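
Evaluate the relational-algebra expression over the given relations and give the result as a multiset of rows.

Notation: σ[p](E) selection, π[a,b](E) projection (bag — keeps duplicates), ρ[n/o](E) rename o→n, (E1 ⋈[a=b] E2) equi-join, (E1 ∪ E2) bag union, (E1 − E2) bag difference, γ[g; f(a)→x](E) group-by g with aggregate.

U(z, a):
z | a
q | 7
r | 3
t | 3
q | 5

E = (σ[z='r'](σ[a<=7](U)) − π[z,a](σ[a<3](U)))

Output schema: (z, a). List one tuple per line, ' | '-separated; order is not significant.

Per-node cardinality:
  U → 4
  σ[a<=7](U) → 4
  σ[z='r'](σ[a<=7](U)) → 1
  U → 4
  σ[a<3](U) → 0
  π[z,a](σ[a<3](U)) → 0
  (σ[z='r'](σ[a<=7](U)) − π[z,a](σ[a<3](U))) → 1

== RESULT ==
z | a
r | 3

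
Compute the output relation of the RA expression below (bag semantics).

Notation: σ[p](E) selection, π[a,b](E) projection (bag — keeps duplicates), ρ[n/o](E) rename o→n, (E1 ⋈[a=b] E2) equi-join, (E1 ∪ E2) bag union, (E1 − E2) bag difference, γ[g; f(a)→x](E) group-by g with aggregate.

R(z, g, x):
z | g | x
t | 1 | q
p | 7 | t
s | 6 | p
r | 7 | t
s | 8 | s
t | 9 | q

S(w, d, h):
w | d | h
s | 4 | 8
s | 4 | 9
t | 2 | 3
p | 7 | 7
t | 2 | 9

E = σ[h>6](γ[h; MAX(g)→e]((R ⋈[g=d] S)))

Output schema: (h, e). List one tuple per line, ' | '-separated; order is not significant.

Stepwise |·|:
  R → 6
  S → 5
  (R ⋈[g=d] S) → 2
  γ[h; MAX(g)→e]((R ⋈[g=d] S)) → 1
  σ[h>6](γ[h; MAX(g)→e]((R ⋈[g=d] S))) → 1

== RESULT ==
h | e
7 | 7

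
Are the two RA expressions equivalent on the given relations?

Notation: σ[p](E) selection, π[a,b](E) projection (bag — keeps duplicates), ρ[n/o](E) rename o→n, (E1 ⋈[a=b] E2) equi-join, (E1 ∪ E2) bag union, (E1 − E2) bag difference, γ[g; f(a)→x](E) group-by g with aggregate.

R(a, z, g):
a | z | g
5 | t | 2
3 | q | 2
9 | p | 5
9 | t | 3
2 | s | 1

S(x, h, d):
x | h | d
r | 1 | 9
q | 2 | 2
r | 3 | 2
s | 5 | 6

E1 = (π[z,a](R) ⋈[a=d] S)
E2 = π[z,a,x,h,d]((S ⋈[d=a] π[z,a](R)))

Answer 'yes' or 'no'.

E1 per-node cardinality:
  R → 5
  π[z,a](R) → 5
  S → 4
  (π[z,a](R) ⋈[a=d] S) → 4
E2 per-node cardinality:
  S → 4
  R → 5
  π[z,a](R) → 5
  (S ⋈[d=a] π[z,a](R)) → 4
  π[z,a,x,h,d]((S ⋈[d=a] π[z,a](R))) → 4

E1 and E2 produce the same multiset:
z | a | x | h | d
p | 9 | r | 1 | 9
s | 2 | q | 2 | 2
s | 2 | r | 3 | 2
t | 9 | r | 1 | 9

yes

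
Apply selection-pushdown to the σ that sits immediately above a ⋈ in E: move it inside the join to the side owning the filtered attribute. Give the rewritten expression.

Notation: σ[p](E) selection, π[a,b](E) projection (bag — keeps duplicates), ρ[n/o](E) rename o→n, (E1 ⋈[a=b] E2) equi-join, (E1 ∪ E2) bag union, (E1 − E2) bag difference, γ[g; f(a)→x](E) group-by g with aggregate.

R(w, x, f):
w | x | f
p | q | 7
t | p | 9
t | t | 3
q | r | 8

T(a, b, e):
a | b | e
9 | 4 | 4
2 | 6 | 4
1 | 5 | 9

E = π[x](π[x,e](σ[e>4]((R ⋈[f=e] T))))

σ filters on e, owned by the right side.
E' = π[x](π[x,e]((R ⋈[f=e] σ[e>4](T))))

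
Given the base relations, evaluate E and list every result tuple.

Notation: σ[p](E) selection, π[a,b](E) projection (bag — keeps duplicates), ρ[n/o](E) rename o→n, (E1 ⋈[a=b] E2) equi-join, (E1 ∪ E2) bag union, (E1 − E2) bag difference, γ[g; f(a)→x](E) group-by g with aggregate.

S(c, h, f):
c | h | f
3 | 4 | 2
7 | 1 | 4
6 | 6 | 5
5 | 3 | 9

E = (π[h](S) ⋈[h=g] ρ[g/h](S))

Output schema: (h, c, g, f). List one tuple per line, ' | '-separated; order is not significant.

Row counts bottom-up:
  S → 4
  π[h](S) → 4
  S → 4
  ρ[g/h](S) → 4
  (π[h](S) ⋈[h=g] ρ[g/h](S)) → 4

== RESULT ==
h | c | g | f
1 | 7 | 1 | 4
3 | 5 | 3 | 9
4 | 3 | 4 | 2
6 | 6 | 6 | 5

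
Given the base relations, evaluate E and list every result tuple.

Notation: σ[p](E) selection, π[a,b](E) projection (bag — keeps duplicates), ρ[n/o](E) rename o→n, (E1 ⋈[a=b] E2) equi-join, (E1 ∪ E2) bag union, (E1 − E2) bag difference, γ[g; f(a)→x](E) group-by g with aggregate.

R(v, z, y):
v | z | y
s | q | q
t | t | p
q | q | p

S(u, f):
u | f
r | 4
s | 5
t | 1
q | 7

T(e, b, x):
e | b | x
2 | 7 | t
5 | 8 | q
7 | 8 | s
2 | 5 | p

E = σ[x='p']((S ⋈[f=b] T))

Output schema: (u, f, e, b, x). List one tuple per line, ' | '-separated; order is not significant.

Row counts bottom-up:
  S → 4
  T → 4
  (S ⋈[f=b] T) → 2
  σ[x='p']((S ⋈[f=b] T)) → 1

== RESULT ==
u | f | e | b | x
s | 5 | 2 | 5 | p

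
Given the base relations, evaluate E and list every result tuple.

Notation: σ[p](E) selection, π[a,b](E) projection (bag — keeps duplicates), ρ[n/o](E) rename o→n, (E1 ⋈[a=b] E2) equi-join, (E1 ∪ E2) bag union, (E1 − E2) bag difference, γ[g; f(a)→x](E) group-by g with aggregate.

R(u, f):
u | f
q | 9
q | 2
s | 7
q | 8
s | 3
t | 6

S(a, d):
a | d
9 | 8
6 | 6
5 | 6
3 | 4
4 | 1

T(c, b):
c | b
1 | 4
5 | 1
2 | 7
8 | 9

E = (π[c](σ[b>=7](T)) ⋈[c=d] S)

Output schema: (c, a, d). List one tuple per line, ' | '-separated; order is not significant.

Per-node cardinality:
  T → 4
  σ[b>=7](T) → 2
  π[c](σ[b>=7](T)) → 2
  S → 5
  (π[c](σ[b>=7](T)) ⋈[c=d] S) → 1

== RESULT ==
c | a | d
8 | 9 | 8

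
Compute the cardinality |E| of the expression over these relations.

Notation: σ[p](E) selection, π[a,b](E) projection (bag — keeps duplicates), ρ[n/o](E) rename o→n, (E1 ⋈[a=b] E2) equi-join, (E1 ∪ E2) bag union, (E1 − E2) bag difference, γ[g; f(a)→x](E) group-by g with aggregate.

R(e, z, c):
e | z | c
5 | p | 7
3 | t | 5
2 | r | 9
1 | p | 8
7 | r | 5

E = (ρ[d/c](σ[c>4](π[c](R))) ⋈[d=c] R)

Per-node cardinality:
  R → 5
  π[c](R) → 5
  σ[c>4](π[c](R)) → 5
  ρ[d/c](σ[c>4](π[c](R))) → 5
  R → 5
  (ρ[d/c](σ[c>4](π[c](R))) ⋈[d=c] R) → 7

|E| = 7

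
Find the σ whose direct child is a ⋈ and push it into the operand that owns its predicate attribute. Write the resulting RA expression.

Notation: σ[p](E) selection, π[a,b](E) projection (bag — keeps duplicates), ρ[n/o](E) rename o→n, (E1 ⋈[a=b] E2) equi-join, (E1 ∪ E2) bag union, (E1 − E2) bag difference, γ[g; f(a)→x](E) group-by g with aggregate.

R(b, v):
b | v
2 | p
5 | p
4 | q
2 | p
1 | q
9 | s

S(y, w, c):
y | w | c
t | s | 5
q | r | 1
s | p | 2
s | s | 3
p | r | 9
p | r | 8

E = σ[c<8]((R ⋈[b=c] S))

σ filters on c, owned by the right side.
E' = (R ⋈[b=c] σ[c<8](S))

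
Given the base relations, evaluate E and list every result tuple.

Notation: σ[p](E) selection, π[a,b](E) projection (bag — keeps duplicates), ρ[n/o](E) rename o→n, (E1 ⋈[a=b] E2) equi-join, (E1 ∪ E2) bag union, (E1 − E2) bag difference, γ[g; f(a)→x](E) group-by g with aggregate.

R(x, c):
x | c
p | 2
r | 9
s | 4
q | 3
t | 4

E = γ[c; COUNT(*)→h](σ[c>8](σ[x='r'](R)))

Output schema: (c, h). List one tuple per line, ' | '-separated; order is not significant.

Per-node cardinality:
  R → 5
  σ[x='r'](R) → 1
  σ[c>8](σ[x='r'](R)) → 1
  γ[c; COUNT(*)→h](σ[c>8](σ[x='r'](R))) → 1

== RESULT ==
c | h
9 | 1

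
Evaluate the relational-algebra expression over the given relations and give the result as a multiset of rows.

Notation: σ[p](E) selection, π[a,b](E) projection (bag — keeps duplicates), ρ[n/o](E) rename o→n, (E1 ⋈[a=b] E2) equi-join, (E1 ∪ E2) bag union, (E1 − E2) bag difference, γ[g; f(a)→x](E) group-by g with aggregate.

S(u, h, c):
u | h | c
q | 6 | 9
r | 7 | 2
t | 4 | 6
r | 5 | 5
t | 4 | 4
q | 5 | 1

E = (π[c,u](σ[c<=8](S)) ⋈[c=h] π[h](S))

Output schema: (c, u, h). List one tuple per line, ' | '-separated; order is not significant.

Stepwise |·|:
  S → 6
  σ[c<=8](S) → 5
  π[c,u](σ[c<=8](S)) → 5
  S → 6
  π[h](S) → 6
  (π[c,u](σ[c<=8](S)) ⋈[c=h] π[h](S)) → 5

== RESULT ==
c | u | h
4 | t | 4
4 | t | 4
5 | r | 5
5 | r | 5
6 | t | 6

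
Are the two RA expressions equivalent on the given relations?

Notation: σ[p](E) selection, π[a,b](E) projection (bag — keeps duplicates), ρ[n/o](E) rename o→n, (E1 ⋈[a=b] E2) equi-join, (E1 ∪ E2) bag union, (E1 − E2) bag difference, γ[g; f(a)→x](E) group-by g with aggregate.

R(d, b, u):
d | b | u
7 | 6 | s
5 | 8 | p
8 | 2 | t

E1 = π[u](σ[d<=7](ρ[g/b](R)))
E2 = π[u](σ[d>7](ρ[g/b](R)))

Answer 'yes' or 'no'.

E1 stepwise |·|:
  R → 3
  ρ[g/b](R) → 3
  σ[d<=7](ρ[g/b](R)) → 2
  π[u](σ[d<=7](ρ[g/b](R))) → 2
E2 stepwise |·|:
  R → 3
  ρ[g/b](R) → 3
  σ[d>7](ρ[g/b](R)) → 1
  π[u](σ[d>7](ρ[g/b](R))) → 1

E1 result:
u
p
s
E2 result:
u
t
Witness: ('p',) appears 1× in E1 but 0× in E2.

no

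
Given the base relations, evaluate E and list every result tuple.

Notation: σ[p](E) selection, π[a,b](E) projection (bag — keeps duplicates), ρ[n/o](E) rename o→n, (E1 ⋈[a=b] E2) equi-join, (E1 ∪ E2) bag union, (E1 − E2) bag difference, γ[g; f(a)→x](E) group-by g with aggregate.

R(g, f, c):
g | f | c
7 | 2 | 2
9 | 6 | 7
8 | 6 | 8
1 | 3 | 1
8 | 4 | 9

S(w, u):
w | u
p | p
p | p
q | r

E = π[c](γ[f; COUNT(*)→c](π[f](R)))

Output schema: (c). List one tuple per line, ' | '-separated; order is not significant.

Subexpression sizes:
  R → 5
  π[f](R) → 5
  γ[f; COUNT(*)→c](π[f](R)) → 4
  π[c](γ[f; COUNT(*)→c](π[f](R))) → 4

== RESULT ==
c
1
1
1
2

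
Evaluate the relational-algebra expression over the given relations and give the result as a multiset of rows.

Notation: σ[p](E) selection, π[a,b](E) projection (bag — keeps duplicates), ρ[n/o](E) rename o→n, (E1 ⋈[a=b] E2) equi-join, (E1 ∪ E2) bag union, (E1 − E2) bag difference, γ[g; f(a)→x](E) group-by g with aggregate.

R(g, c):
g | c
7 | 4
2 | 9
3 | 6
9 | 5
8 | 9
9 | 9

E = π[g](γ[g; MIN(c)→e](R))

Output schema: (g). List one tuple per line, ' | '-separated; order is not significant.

Row counts bottom-up:
  R → 6
  γ[g; MIN(c)→e](R) → 5
  π[g](γ[g; MIN(c)→e](R)) → 5

== RESULT ==
g
2
3
7
8
9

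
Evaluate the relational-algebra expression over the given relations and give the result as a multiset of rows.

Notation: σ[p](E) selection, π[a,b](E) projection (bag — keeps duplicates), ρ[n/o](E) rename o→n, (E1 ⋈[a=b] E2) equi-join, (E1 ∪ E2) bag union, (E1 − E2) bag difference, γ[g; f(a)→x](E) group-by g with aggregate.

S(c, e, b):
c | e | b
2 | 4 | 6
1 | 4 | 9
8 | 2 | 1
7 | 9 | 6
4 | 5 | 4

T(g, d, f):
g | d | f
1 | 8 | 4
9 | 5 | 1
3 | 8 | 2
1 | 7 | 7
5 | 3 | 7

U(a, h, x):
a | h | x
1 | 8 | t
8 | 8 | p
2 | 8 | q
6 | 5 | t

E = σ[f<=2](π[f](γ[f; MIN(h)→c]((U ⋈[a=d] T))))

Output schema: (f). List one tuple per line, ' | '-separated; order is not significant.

Subexpression sizes:
  U → 4
  T → 5
  (U ⋈[a=d] T) → 2
  γ[f; MIN(h)→c]((U ⋈[a=d] T)) → 2
  π[f](γ[f; MIN(h)→c]((U ⋈[a=d] T))) → 2
  σ[f<=2](π[f](γ[f; MIN(h)→c]((U ⋈[a=d] T)))) → 1

== RESULT ==
f
2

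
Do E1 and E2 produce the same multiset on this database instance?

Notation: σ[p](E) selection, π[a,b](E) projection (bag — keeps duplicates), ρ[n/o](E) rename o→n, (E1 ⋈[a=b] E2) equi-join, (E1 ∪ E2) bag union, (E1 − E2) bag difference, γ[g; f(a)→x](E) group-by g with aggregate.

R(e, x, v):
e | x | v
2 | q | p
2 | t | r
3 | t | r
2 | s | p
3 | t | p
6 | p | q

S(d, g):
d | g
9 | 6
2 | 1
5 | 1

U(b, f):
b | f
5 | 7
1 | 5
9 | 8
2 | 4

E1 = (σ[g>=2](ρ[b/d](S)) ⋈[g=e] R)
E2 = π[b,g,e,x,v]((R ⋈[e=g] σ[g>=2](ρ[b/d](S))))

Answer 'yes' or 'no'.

E1 row counts bottom-up:
  S → 3
  ρ[b/d](S) → 3
  σ[g>=2](ρ[b/d](S)) → 1
  R → 6
  (σ[g>=2](ρ[b/d](S)) ⋈[g=e] R) → 1
E2 row counts bottom-up:
  R → 6
  S → 3
  ρ[b/d](S) → 3
  σ[g>=2](ρ[b/d](S)) → 1
  (R ⋈[e=g] σ[g>=2](ρ[b/d](S))) → 1
  π[b,g,e,x,v]((R ⋈[e=g] σ[g>=2](ρ[b/d](S)))) → 1

E1 and E2 produce the same multiset:
b | g | e | x | v
9 | 6 | 6 | p | q

yes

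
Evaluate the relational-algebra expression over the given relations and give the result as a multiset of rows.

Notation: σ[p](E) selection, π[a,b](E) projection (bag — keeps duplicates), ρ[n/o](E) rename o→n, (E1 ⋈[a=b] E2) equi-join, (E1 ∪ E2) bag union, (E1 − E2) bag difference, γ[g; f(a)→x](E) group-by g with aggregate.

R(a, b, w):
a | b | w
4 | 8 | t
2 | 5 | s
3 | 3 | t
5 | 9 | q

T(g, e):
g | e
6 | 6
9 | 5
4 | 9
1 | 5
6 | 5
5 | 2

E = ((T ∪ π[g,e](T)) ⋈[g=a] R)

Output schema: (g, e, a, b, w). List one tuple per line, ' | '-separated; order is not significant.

Subexpression sizes:
  T → 6
  T → 6
  π[g,e](T) → 6
  (T ∪ π[g,e](T)) → 12
  R → 4
  ((T ∪ π[g,e](T)) ⋈[g=a] R) → 4

== RESULT ==
g | e | a | b | w
4 | 9 | 4 | 8 | t
4 | 9 | 4 | 8 | t
5 | 2 | 5 | 9 | q
5 | 2 | 5 | 9 | q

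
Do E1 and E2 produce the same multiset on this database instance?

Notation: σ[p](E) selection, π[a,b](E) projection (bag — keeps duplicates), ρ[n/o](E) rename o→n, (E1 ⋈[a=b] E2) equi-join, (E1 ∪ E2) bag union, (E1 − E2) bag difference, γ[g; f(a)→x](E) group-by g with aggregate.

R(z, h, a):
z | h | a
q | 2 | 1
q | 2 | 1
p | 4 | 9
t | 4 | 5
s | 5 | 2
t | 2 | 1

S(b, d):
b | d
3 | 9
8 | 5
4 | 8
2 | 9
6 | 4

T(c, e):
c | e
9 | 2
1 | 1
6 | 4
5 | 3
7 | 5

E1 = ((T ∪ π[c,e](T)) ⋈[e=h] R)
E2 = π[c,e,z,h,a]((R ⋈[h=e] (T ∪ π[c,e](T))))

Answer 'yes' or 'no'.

E1 row counts bottom-up:
  T → 5
  T → 5
  π[c,e](T) → 5
  (T ∪ π[c,e](T)) → 10
  R → 6
  ((T ∪ π[c,e](T)) ⋈[e=h] R) → 12
E2 row counts bottom-up:
  R → 6
  T → 5
  T → 5
  π[c,e](T) → 5
  (T ∪ π[c,e](T)) → 10
  (R ⋈[h=e] (T ∪ π[c,e](T))) → 12
  π[c,e,z,h,a]((R ⋈[h=e] (T ∪ π[c,e](T)))) → 12

E1 and E2 produce the same multiset:
c | e | z | h | a
6 | 4 | p | 4 | 9
6 | 4 | p | 4 | 9
6 | 4 | t | 4 | 5
6 | 4 | t | 4 | 5
7 | 5 | s | 5 | 2
7 | 5 | s | 5 | 2
9 | 2 | q | 2 | 1
9 | 2 | q | 2 | 1
9 | 2 | q | 2 | 1
9 | 2 | q | 2 | 1
9 | 2 | t | 2 | 1
9 | 2 | t | 2 | 1

yes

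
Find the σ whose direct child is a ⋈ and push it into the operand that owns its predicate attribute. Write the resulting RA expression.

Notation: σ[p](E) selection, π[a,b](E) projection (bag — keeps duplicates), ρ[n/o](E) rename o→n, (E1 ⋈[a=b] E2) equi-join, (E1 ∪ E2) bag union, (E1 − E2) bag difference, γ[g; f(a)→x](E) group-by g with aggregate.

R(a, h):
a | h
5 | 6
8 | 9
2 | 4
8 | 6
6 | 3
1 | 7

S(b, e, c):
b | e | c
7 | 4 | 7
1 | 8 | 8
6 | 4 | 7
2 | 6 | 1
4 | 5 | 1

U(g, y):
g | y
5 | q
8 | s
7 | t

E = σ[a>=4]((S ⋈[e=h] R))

σ filters on a, owned by the right side.
E' = (S ⋈[e=h] σ[a>=4](R))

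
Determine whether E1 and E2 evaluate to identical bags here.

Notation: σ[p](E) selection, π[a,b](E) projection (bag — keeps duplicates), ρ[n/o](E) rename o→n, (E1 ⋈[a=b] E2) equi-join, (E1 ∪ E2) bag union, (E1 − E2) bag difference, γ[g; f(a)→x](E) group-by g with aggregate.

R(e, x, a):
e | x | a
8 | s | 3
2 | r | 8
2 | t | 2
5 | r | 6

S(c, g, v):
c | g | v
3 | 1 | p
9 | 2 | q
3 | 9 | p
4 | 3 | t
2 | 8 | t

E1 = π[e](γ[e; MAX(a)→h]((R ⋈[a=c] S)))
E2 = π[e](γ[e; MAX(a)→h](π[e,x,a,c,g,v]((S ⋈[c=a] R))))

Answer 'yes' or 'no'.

E1 per-node cardinality:
  R → 4
  S → 5
  (R ⋈[a=c] S) → 3
  γ[e; MAX(a)→h]((R ⋈[a=c] S)) → 2
  π[e](γ[e; MAX(a)→h]((R ⋈[a=c] S))) → 2
E2 per-node cardinality:
  S → 5
  R → 4
  (S ⋈[c=a] R) → 3
  π[e,x,a,c,g,v]((S ⋈[c=a] R)) → 3
  γ[e; MAX(a)→h](π[e,x,a,c,g,v]((S ⋈[c=a] R))) → 2
  π[e](γ[e; MAX(a)→h](π[e,x,a,c,g,v]((S ⋈[c=a] R)))) → 2

E1 and E2 produce the same multiset:
e
2
8

yes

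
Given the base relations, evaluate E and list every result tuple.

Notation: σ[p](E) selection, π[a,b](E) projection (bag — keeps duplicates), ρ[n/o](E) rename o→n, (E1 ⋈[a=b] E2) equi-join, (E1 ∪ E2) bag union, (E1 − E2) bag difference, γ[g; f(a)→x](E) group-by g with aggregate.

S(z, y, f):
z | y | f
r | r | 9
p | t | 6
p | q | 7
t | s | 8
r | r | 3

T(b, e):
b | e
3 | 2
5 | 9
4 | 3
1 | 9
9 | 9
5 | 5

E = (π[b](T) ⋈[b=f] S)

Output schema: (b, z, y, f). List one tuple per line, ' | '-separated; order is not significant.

Stepwise |·|:
  T → 6
  π[b](T) → 6
  S → 5
  (π[b](T) ⋈[b=f] S) → 2

== RESULT ==
b | z | y | f
3 | r | r | 3
9 | r | r | 9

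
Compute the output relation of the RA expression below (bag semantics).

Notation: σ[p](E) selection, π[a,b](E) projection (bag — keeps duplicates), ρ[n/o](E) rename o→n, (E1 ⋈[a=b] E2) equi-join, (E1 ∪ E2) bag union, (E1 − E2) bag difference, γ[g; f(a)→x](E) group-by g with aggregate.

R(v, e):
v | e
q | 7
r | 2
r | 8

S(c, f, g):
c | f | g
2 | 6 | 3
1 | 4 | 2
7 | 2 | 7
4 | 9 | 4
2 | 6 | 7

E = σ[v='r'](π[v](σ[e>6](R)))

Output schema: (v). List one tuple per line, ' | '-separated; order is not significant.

Subexpression sizes:
  R → 3
  σ[e>6](R) → 2
  π[v](σ[e>6](R)) → 2
  σ[v='r'](π[v](σ[e>6](R))) → 1

== RESULT ==
v
r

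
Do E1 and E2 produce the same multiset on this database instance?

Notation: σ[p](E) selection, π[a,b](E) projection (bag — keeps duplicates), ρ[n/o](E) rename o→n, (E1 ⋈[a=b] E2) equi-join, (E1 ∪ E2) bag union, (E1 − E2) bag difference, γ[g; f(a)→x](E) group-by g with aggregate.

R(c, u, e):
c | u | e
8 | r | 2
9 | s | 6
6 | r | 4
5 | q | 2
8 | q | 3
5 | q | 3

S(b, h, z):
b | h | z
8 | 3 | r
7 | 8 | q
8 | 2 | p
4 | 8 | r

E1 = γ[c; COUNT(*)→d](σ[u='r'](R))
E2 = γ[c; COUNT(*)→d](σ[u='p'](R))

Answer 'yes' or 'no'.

E1 per-node cardinality:
  R → 6
  σ[u='r'](R) → 2
  γ[c; COUNT(*)→d](σ[u='r'](R)) → 2
E2 per-node cardinality:
  R → 6
  σ[u='p'](R) → 0
  γ[c; COUNT(*)→d](σ[u='p'](R)) → 0

E1 result:
c | d
6 | 1
8 | 1
E2 result:
c | d
(0 rows)
Witness: (6, 1) appears 1× in E1 but 0× in E2.

no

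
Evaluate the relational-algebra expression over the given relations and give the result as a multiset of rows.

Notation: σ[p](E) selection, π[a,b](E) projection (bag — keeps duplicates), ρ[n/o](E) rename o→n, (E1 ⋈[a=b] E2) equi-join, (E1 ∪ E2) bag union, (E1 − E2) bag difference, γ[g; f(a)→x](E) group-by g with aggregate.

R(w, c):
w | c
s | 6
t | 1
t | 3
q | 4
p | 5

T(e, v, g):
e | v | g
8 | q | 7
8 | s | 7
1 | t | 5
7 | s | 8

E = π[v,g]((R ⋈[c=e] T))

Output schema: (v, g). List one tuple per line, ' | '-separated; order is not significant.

Subexpression sizes:
  R → 5
  T → 4
  (R ⋈[c=e] T) → 1
  π[v,g]((R ⋈[c=e] T)) → 1

== RESULT ==
v | g
t | 5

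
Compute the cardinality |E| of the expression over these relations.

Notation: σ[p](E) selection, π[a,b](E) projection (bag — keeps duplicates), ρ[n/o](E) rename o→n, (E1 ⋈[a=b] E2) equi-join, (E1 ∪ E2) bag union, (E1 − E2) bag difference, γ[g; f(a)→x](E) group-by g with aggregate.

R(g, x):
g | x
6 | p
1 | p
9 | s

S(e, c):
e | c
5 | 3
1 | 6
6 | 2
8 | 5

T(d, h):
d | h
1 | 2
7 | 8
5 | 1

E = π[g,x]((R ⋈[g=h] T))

Per-node cardinality:
  R → 3
  T → 3
  (R ⋈[g=h] T) → 1
  π[g,x]((R ⋈[g=h] T)) → 1

|E| = 1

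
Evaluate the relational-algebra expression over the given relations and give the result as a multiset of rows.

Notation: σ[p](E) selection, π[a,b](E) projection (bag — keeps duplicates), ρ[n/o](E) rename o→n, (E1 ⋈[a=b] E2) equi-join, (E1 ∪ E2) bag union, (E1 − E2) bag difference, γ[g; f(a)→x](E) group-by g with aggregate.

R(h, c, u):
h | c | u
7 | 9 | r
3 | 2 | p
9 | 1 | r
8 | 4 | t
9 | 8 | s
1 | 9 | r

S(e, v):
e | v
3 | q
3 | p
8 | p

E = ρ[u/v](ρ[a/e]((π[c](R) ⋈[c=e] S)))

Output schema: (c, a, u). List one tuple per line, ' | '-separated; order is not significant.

Stepwise |·|:
  R → 6
  π[c](R) → 6
  S → 3
  (π[c](R) ⋈[c=e] S) → 1
  ρ[a/e]((π[c](R) ⋈[c=e] S)) → 1
  ρ[u/v](ρ[a/e]((π[c](R) ⋈[c=e] S))) → 1

== RESULT ==
c | a | u
8 | 8 | p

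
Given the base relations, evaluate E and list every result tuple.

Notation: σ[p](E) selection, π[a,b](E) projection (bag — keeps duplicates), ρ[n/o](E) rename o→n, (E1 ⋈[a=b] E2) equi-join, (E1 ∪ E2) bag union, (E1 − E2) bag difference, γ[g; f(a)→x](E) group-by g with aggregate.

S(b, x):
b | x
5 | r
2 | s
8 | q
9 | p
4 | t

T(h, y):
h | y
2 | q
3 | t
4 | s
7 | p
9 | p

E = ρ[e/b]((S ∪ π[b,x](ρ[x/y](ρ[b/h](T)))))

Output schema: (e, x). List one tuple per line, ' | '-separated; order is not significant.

Row counts bottom-up:
  S → 5
  T → 5
  ρ[b/h](T) → 5
  ρ[x/y](ρ[b/h](T)) → 5
  π[b,x](ρ[x/y](ρ[b/h](T))) → 5
  (S ∪ π[b,x](ρ[x/y](ρ[b/h](T)))) → 10
  ρ[e/b]((S ∪ π[b,x](ρ[x/y](ρ[b/h](T))))) → 10

== RESULT ==
e | x
2 | q
2 | s
3 | t
4 | s
4 | t
5 | r
7 | p
8 | q
9 | p
9 | p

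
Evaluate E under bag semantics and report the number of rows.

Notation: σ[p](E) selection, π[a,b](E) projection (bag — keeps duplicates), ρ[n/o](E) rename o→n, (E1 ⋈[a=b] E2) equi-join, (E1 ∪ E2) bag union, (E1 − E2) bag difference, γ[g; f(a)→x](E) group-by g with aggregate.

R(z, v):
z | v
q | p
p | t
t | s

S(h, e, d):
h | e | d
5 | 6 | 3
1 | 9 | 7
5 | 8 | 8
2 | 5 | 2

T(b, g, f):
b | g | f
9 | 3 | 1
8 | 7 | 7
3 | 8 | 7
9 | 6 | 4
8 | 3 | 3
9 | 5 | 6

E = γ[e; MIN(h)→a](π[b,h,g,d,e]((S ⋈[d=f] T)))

Row counts bottom-up:
  S → 4
  T → 6
  (S ⋈[d=f] T) → 3
  π[b,h,g,d,e]((S ⋈[d=f] T)) → 3
  γ[e; MIN(h)→a](π[b,h,g,d,e]((S ⋈[d=f] T))) → 2

|E| = 2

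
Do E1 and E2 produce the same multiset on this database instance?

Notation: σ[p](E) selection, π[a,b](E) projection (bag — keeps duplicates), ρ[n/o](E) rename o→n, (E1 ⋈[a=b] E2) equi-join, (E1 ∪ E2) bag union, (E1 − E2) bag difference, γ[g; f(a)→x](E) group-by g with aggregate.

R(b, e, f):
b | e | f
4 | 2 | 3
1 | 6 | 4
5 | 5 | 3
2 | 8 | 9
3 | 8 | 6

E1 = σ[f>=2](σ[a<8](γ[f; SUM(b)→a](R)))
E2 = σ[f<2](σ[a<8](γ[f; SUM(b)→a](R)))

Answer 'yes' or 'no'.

E1 per-node cardinality:
  R → 5
  γ[f; SUM(b)→a](R) → 4
  σ[a<8](γ[f; SUM(b)→a](R)) → 3
  σ[f>=2](σ[a<8](γ[f; SUM(b)→a](R))) → 3
E2 per-node cardinality:
  R → 5
  γ[f; SUM(b)→a](R) → 4
  σ[a<8](γ[f; SUM(b)→a](R)) → 3
  σ[f<2](σ[a<8](γ[f; SUM(b)→a](R))) → 0

E1 result:
f | a
4 | 1
6 | 3
9 | 2
E2 result:
f | a
(0 rows)
Witness: (6, 3) appears 1× in E1 but 0× in E2.

no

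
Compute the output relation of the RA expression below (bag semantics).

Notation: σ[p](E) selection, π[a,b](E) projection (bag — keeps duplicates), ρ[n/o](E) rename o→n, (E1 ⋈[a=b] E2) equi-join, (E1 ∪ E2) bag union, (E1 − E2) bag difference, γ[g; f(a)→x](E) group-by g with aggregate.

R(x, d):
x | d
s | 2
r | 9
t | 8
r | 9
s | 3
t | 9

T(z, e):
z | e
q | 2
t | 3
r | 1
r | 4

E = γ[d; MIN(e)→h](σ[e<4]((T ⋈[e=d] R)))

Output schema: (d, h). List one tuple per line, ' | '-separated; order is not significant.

Row counts bottom-up:
  T → 4
  R → 6
  (T ⋈[e=d] R) → 2
  σ[e<4]((T ⋈[e=d] R)) → 2
  γ[d; MIN(e)→h](σ[e<4]((T ⋈[e=d] R))) → 2

== RESULT ==
d | h
2 | 2
3 | 3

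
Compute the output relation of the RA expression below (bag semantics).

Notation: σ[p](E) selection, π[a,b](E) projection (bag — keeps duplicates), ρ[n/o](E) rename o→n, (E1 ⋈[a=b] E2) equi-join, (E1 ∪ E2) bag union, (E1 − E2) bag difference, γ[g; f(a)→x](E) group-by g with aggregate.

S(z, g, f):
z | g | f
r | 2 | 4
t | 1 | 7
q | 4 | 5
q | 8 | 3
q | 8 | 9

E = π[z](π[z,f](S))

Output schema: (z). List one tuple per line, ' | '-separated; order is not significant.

Stepwise |·|:
  S → 5
  π[z,f](S) → 5
  π[z](π[z,f](S)) → 5

== RESULT ==
z
q
q
q
r
t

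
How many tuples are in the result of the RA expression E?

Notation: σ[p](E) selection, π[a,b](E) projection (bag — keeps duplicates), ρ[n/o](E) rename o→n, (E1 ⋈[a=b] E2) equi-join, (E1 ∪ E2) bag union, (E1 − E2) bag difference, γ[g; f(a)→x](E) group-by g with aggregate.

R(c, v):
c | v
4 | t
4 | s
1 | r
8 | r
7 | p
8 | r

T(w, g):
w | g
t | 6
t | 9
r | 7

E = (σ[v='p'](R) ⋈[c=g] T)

Subexpression sizes:
  R → 6
  σ[v='p'](R) → 1
  T → 3
  (σ[v='p'](R) ⋈[c=g] T) → 1

|E| = 1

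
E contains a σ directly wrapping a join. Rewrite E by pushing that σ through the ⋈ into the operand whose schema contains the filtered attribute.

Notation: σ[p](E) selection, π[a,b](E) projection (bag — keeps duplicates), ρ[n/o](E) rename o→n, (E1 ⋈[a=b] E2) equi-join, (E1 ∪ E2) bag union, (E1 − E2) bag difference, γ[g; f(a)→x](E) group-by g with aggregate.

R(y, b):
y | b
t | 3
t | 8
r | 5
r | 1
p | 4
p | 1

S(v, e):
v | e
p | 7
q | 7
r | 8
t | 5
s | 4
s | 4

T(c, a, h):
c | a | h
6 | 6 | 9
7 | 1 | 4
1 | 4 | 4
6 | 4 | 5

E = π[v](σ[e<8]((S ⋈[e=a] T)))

σ filters on e, owned by the left side.
E' = π[v]((σ[e<8](S) ⋈[e=a] T))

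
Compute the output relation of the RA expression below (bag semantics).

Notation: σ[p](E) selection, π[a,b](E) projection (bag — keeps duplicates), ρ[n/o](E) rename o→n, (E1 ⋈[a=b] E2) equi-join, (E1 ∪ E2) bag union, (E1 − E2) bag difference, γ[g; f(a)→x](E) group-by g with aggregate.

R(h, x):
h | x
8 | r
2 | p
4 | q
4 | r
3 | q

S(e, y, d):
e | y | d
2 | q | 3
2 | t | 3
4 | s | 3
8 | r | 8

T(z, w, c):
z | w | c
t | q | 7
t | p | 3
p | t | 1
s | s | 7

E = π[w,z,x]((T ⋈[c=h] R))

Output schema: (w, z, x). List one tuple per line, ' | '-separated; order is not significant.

Stepwise |·|:
  T → 4
  R → 5
  (T ⋈[c=h] R) → 1
  π[w,z,x]((T ⋈[c=h] R)) → 1

== RESULT ==
w | z | x
p | t | q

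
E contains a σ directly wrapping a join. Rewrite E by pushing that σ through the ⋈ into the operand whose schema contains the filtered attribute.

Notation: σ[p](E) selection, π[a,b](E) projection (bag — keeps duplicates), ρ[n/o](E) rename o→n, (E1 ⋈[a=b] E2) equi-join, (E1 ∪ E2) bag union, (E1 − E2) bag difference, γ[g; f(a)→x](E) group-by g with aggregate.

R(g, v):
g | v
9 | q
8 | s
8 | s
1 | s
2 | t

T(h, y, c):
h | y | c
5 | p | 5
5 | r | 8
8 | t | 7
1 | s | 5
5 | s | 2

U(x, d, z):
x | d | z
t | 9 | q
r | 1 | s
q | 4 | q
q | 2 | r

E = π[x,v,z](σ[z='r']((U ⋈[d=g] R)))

σ filters on z, owned by the left side.
E' = π[x,v,z]((σ[z='r'](U) ⋈[d=g] R))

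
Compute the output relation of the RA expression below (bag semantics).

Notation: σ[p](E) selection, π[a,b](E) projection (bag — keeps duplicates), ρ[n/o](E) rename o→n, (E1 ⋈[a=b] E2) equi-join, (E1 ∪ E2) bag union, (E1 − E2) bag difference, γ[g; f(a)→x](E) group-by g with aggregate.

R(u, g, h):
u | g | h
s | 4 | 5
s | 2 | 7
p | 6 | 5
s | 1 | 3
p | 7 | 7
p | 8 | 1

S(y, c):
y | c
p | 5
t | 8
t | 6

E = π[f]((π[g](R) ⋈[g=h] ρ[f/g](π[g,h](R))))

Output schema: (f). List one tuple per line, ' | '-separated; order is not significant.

Row counts bottom-up:
  R → 6
  π[g](R) → 6
  R → 6
  π[g,h](R) → 6
  ρ[f/g](π[g,h](R)) → 6
  (π[g](R) ⋈[g=h] ρ[f/g](π[g,h](R))) → 3
  π[f]((π[g](R) ⋈[g=h] ρ[f/g](π[g,h](R)))) → 3

== RESULT ==
f
2
7
8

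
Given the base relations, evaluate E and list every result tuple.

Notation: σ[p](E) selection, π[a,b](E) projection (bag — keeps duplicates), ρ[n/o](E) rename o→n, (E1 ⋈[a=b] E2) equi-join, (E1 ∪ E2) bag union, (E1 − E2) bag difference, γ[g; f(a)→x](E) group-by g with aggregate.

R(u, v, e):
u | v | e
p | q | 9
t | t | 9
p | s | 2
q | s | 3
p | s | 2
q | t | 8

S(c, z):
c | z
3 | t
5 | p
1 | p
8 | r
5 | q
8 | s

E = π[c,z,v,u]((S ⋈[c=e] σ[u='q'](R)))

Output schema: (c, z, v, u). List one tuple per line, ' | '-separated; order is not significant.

Subexpression sizes:
  S → 6
  R → 6
  σ[u='q'](R) → 2
  (S ⋈[c=e] σ[u='q'](R)) → 3
  π[c,z,v,u]((S ⋈[c=e] σ[u='q'](R))) → 3

== RESULT ==
c | z | v | u
3 | t | s | q
8 | r | t | q
8 | s | t | q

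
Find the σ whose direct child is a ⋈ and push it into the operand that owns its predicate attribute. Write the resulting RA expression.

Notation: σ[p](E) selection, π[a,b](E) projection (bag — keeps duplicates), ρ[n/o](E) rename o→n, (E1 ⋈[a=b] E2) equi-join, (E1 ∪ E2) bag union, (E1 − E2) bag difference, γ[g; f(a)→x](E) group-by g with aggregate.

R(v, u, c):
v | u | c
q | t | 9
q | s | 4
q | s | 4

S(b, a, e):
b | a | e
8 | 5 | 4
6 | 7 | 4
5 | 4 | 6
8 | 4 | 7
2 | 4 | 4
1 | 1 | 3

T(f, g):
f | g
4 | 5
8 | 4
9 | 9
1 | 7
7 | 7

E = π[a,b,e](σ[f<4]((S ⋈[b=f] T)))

σ filters on f, owned by the right side.
E' = π[a,b,e]((S ⋈[b=f] σ[f<4](T)))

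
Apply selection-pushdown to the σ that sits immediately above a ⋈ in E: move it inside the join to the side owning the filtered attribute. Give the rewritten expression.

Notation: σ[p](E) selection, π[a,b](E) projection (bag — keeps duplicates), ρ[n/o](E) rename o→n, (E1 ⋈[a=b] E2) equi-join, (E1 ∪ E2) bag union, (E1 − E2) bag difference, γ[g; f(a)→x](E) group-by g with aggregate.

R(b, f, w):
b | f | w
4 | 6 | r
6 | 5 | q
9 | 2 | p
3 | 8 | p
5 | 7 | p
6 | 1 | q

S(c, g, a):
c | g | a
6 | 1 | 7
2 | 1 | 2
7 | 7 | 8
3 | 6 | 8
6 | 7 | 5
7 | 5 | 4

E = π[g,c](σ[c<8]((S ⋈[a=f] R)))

σ filters on c, owned by the left side.
E' = π[g,c]((σ[c<8](S) ⋈[a=f] R))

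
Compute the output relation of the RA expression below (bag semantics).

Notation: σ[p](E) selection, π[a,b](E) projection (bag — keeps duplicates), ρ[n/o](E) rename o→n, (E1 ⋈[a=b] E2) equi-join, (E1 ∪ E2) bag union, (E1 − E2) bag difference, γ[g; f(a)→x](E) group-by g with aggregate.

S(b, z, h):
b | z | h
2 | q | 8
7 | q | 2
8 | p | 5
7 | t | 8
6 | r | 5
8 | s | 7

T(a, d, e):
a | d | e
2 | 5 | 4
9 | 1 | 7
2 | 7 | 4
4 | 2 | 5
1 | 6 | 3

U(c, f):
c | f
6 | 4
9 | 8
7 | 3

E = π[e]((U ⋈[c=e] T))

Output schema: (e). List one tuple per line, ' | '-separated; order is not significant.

Row counts bottom-up:
  U → 3
  T → 5
  (U ⋈[c=e] T) → 1
  π[e]((U ⋈[c=e] T)) → 1

== RESULT ==
e
7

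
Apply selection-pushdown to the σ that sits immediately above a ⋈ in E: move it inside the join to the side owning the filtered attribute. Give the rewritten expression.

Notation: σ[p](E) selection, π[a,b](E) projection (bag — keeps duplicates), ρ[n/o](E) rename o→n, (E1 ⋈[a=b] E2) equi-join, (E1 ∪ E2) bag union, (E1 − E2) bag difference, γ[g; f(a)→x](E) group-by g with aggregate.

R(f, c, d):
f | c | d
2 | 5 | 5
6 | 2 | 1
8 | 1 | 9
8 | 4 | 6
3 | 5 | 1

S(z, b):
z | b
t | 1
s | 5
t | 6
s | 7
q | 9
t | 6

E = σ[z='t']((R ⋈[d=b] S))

σ filters on z, owned by the right side.
E' = (R ⋈[d=b] σ[z='t'](S))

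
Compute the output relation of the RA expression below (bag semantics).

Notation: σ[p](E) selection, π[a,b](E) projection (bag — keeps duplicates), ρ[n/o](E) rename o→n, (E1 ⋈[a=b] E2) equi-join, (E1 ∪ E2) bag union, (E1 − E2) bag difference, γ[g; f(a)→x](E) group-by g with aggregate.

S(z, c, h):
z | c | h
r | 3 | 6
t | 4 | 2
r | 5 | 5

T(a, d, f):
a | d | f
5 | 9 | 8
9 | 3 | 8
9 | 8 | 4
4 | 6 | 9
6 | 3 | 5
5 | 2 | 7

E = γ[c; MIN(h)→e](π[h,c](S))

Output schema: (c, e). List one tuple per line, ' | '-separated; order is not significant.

Stepwise |·|:
  S → 3
  π[h,c](S) → 3
  γ[c; MIN(h)→e](π[h,c](S)) → 3

== RESULT ==
c | e
3 | 6
4 | 2
5 | 5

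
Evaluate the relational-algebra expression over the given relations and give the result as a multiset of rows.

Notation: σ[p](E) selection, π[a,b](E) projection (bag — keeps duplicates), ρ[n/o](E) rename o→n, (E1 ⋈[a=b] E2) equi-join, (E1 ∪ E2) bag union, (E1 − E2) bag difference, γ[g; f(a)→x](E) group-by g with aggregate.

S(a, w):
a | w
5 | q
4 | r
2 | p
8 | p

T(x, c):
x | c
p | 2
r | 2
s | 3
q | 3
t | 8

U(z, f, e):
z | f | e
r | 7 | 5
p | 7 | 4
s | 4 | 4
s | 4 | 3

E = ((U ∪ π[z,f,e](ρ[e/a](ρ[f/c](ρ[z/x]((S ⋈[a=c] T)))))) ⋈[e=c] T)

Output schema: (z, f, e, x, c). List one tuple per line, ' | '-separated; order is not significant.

Stepwise |·|:
  U → 4
  S → 4
  T → 5
  (S ⋈[a=c] T) → 3
  ρ[z/x]((S ⋈[a=c] T)) → 3
  ρ[f/c](ρ[z/x]((S ⋈[a=c] T))) → 3
  ρ[e/a](ρ[f/c](ρ[z/x]((S ⋈[a=c] T)))) → 3
  π[z,f,e](ρ[e/a](ρ[f/c](ρ[z/x]((S ⋈[a=c] T))))) → 3
  (U ∪ π[z,f,e](ρ[e/a](ρ[f/c](ρ[z/x]((S ⋈[a=c] T)))))) → 7
  T → 5
  ((U ∪ π[z,f,e](ρ[e/a](ρ[f/c](ρ[z/x]((S ⋈[a=c] T)))))) ⋈[e=c] T) → 7

== RESULT ==
z | f | e | x | c
p | 2 | 2 | p | 2
p | 2 | 2 | r | 2
r | 2 | 2 | p | 2
r | 2 | 2 | r | 2
s | 4 | 3 | q | 3
s | 4 | 3 | s | 3
t | 8 | 8 | t | 8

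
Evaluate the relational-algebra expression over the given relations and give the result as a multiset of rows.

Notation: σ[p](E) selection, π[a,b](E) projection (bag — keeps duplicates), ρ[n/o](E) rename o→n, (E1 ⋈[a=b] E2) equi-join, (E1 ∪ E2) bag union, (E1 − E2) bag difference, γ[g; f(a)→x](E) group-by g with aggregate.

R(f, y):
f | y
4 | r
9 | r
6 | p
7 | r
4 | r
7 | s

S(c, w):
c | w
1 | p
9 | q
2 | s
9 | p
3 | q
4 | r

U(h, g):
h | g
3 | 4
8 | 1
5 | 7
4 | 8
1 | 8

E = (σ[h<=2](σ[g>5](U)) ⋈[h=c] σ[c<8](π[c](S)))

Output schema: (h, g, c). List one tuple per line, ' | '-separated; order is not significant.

Subexpression sizes:
  U → 5
  σ[g>5](U) → 3
  σ[h<=2](σ[g>5](U)) → 1
  S → 6
  π[c](S) → 6
  σ[c<8](π[c](S)) → 4
  (σ[h<=2](σ[g>5](U)) ⋈[h=c] σ[c<8](π[c](S))) → 1

== RESULT ==
h | g | c
1 | 8 | 1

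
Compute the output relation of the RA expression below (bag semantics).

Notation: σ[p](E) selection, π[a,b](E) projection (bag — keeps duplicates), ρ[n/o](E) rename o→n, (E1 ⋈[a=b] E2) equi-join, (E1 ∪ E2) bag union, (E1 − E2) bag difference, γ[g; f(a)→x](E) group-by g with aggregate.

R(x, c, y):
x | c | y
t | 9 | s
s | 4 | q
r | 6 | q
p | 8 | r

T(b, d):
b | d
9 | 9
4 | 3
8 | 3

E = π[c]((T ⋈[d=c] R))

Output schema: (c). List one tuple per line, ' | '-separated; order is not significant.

Row counts bottom-up:
  T → 3
  R → 4
  (T ⋈[d=c] R) → 1
  π[c]((T ⋈[d=c] R)) → 1

== RESULT ==
c
9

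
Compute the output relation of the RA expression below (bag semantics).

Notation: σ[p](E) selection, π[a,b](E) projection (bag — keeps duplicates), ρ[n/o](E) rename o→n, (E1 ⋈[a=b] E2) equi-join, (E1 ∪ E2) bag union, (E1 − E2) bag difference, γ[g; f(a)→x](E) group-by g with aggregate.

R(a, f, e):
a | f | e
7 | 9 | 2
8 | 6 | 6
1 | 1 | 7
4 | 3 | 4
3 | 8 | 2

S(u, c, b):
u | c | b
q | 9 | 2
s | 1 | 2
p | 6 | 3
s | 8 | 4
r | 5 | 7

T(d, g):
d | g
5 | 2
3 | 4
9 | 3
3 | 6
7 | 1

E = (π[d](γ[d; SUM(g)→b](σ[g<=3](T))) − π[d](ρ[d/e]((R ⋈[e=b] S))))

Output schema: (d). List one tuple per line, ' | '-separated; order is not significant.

Stepwise |·|:
  T → 5
  σ[g<=3](T) → 3
  γ[d; SUM(g)→b](σ[g<=3](T)) → 3
  π[d](γ[d; SUM(g)→b](σ[g<=3](T))) → 3
  R → 5
  S → 5
  (R ⋈[e=b] S) → 6
  ρ[d/e]((R ⋈[e=b] S)) → 6
  π[d](ρ[d/e]((R ⋈[e=b] S))) → 6
  (π[d](γ[d; SUM(g)→b](σ[g<=3](T))) − π[d](ρ[d/e]((R ⋈[e=b] S)))) → 2

== RESULT ==
d
5
9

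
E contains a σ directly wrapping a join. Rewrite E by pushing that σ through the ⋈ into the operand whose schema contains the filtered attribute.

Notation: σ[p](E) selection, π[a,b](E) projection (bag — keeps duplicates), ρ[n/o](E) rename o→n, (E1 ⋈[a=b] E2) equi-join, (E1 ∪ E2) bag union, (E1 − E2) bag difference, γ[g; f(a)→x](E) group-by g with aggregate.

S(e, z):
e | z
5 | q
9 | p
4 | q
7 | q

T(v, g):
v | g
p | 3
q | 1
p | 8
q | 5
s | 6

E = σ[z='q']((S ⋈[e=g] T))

σ filters on z, owned by the left side.
E' = (σ[z='q'](S) ⋈[e=g] T)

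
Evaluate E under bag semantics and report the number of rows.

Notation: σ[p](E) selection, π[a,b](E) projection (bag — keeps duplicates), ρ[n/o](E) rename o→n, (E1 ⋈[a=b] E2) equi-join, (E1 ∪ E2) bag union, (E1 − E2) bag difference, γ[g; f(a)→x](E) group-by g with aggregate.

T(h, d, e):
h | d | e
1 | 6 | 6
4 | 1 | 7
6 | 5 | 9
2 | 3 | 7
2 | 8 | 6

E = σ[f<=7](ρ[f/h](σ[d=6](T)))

Row counts bottom-up:
  T → 5
  σ[d=6](T) → 1
  ρ[f/h](σ[d=6](T)) → 1
  σ[f<=7](ρ[f/h](σ[d=6](T))) → 1

|E| = 1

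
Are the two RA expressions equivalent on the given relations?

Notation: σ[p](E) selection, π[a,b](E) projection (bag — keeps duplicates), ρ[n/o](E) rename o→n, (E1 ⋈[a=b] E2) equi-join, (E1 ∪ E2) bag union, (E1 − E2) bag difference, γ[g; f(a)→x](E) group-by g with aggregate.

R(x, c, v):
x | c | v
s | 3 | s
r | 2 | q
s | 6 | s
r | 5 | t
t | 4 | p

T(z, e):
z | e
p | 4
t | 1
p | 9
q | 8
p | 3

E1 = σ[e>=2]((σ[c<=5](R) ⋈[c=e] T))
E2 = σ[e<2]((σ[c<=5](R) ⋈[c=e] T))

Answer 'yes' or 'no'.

E1 stepwise |·|:
  R → 5
  σ[c<=5](R) → 4
  T → 5
  (σ[c<=5](R) ⋈[c=e] T) → 2
  σ[e>=2]((σ[c<=5](R) ⋈[c=e] T)) → 2
E2 stepwise |·|:
  R → 5
  σ[c<=5](R) → 4
  T → 5
  (σ[c<=5](R) ⋈[c=e] T) → 2
  σ[e<2]((σ[c<=5](R) ⋈[c=e] T)) → 0

E1 result:
x | c | v | z | e
s | 3 | s | p | 3
t | 4 | p | p | 4
E2 result:
x | c | v | z | e
(0 rows)
Witness: ('t', 4, 'p', 'p', 4) appears 1× in E1 but 0× in E2.

no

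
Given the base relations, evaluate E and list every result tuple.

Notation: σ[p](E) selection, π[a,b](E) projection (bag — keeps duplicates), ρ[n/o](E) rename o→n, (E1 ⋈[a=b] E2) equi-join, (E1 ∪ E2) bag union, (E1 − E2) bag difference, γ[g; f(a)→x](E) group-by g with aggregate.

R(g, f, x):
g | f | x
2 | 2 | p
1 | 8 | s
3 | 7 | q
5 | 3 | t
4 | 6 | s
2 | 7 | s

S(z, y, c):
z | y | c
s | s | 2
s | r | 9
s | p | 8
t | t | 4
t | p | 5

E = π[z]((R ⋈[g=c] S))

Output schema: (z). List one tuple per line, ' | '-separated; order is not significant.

Subexpression sizes:
  R → 6
  S → 5
  (R ⋈[g=c] S) → 4
  π[z]((R ⋈[g=c] S)) → 4

== RESULT ==
z
s
s
t
t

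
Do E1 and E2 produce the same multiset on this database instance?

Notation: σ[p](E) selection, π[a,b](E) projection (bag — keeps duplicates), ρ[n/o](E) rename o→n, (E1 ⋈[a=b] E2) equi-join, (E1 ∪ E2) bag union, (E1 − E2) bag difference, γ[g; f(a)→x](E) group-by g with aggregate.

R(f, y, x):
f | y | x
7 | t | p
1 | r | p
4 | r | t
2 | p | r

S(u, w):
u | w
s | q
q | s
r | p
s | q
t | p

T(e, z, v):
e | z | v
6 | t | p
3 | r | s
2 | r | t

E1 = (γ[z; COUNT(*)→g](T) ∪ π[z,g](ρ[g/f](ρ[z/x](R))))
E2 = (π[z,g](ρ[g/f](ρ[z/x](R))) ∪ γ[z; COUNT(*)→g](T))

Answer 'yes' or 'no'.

E1 subexpression sizes:
  T → 3
  γ[z; COUNT(*)→g](T) → 2
  R → 4
  ρ[z/x](R) → 4
  ρ[g/f](ρ[z/x](R)) → 4
  π[z,g](ρ[g/f](ρ[z/x](R))) → 4
  (γ[z; COUNT(*)→g](T) ∪ π[z,g](ρ[g/f](ρ[z/x](R)))) → 6
E2 subexpression sizes:
  R → 4
  ρ[z/x](R) → 4
  ρ[g/f](ρ[z/x](R)) → 4
  π[z,g](ρ[g/f](ρ[z/x](R))) → 4
  T → 3
  γ[z; COUNT(*)→g](T) → 2
  (π[z,g](ρ[g/f](ρ[z/x](R))) ∪ γ[z; COUNT(*)→g](T)) → 6

E1 and E2 produce the same multiset:
z | g
p | 1
p | 7
r | 2
r | 2
t | 1
t | 4

yes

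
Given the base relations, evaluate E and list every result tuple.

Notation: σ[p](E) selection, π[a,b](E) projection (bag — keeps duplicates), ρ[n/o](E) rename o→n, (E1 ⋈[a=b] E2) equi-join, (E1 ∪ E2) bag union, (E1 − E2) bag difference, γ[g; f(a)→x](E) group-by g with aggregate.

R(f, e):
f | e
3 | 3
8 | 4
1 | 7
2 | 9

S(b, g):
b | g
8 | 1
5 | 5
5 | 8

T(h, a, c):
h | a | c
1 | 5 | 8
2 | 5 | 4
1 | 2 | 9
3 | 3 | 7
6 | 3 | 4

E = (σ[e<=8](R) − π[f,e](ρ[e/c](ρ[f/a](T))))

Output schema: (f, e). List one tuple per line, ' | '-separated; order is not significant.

Per-node cardinality:
  R → 4
  σ[e<=8](R) → 3
  T → 5
  ρ[f/a](T) → 5
  ρ[e/c](ρ[f/a](T)) → 5
  π[f,e](ρ[e/c](ρ[f/a](T))) → 5
  (σ[e<=8](R) − π[f,e](ρ[e/c](ρ[f/a](T)))) → 3

== RESULT ==
f | e
1 | 7
3 | 3
8 | 4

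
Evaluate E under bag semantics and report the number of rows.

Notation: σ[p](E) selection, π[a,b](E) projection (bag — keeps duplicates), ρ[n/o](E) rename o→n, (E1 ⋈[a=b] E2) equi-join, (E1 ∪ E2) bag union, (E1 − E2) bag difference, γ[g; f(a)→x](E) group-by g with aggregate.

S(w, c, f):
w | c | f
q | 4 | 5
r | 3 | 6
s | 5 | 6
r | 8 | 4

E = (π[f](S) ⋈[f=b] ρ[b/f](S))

Subexpression sizes:
  S → 4
  π[f](S) → 4
  S → 4
  ρ[b/f](S) → 4
  (π[f](S) ⋈[f=b] ρ[b/f](S)) → 6

|E| = 6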